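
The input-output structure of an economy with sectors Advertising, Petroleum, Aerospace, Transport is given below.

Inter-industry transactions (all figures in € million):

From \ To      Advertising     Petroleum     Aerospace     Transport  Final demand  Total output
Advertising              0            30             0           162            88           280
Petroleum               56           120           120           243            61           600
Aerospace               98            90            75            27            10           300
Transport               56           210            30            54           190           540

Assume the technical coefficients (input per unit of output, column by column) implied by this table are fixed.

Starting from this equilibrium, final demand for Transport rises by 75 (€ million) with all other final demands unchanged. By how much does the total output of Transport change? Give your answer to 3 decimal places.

Technical coefficients a_ij = z_ij / X_j:
  a_11 = 0/280 = 0.00, a_21 = 56/280 = 0.20, a_31 = 98/280 = 0.35, a_41 = 56/280 = 0.20
  a_12 = 30/600 = 0.05, a_22 = 120/600 = 0.20, a_32 = 90/600 = 0.15, a_42 = 210/600 = 0.35
  a_13 = 0/300 = 0.00, a_23 = 120/300 = 0.40, a_33 = 75/300 = 0.25, a_43 = 30/300 = 0.10
  a_14 = 162/540 = 0.30, a_24 = 243/540 = 0.45, a_34 = 27/540 = 0.05, a_44 = 54/540 = 0.10
I − A =
  [   1.00    -0.05     0.00    -0.30]
  [  -0.20     0.80    -0.40    -0.45]
  [  -0.35    -0.15     0.75    -0.05]
  [  -0.20    -0.35    -0.10     0.90]
Compute the cofactors C_ij = (−1)^(i+j)·(3×3 minor ij) of I−A; the adjugate is their transpose:
adj(I−A) = Cᵀ =
  [ 0.350125   0.116750   0.086250   0.179875]
  [ 0.347250   0.614500   0.387000   0.444500]
  [ 0.248875   0.196500   0.480000   0.207875]
  [ 0.240500   0.286750   0.223000   0.525500]
det(I−A) = Σ_j (I−A)_1j·C_1j = (1.00)(0.350125) + (-0.05)(0.347250) + (0.00)(0.248875) + (-0.30)(0.240500) = 0.2606125
(I − A)⁻¹ = adj(I−A) / det(I−A) ≈
  [   1.3435     0.4480     0.3310     0.6902]
  [   1.3324     2.3579     1.4850     1.7056]
  [   0.9550     0.7540     1.8418     0.7976]
  [   0.9228     1.1003     0.8557     2.0164]
Δx = (I − A)⁻¹ Δd with Δd having +75 in the Transport component and 0 elsewhere.
So Δx_4 = L_44 · (+75), where L_44 = adj(I−A)_44 / det(I−A) = 0.525500 / 0.2606125.
Δx_4 = 0.525500 × (+75) / 0.2606125 = 39.4125 / 0.2606125 ≈ 151.230.

Δx_4 = 151.230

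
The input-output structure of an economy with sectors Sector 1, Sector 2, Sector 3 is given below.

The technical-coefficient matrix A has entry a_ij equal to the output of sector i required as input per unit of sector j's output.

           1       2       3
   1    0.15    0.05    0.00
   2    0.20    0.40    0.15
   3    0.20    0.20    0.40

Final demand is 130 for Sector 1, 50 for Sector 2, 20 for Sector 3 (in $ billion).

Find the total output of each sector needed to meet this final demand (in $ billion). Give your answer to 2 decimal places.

x_1 = 163.19, x_2 = 174.18, x_3 = 145.79

I − A =
  [   0.85    -0.05     0.00]
  [  -0.20     0.60    -0.15]
  [  -0.20    -0.20     0.60]
Cofactors of I−A, C_ij = (−1)^(i+j)·(minor ij) (rows/columns in the sector order above):
  C_11 = (0.60)(0.60) − (-0.15)(-0.20) = 0.3300
  C_12 = −[(-0.20)(0.60) − (-0.15)(-0.20)] = 0.1500
  C_13 = (-0.20)(-0.20) − (0.60)(-0.20) = 0.1600
  C_21 = −[(-0.05)(0.60) − (0.00)(-0.20)] = 0.0300
  C_22 = (0.85)(0.60) − (0.00)(-0.20) = 0.5100
  C_23 = −[(0.85)(-0.20) − (-0.05)(-0.20)] = 0.1800
  C_31 = (-0.05)(-0.15) − (0.00)(0.60) = 0.0075
  C_32 = −[(0.85)(-0.15) − (0.00)(-0.20)] = 0.1275
  C_33 = (0.85)(0.60) − (-0.05)(-0.20) = 0.5000
det(I−A) = Σ_j (I−A)_1j·C_1j = (0.85)(0.3300) + (-0.05)(0.1500) + (0.00)(0.1600) = 0.2730
adj(I−A) = Cᵀ =
  [ 0.3300   0.0300   0.0075]
  [ 0.1500   0.5100   0.1275]
  [ 0.1600   0.1800   0.5000]
(I − A)⁻¹ = adj(I−A) / det(I−A) ≈
  [   1.2088     0.1099     0.0275]
  [   0.5495     1.8681     0.4670]
  [   0.5861     0.6593     1.8315]
x = (I − A)⁻¹ d = adj(I−A)·d / det(I−A), with det(I−A) = 0.2730:
  x_1 = (0.3300·130 + 0.0300·50 + 0.0075·20) / 0.2730 = 44.55 / 0.2730 ≈ 163.19
  x_2 = (0.1500·130 + 0.5100·50 + 0.1275·20) / 0.2730 = 47.55 / 0.2730 ≈ 174.18
  x_3 = (0.1600·130 + 0.1800·50 + 0.5000·20) / 0.2730 = 39.80 / 0.2730 ≈ 145.79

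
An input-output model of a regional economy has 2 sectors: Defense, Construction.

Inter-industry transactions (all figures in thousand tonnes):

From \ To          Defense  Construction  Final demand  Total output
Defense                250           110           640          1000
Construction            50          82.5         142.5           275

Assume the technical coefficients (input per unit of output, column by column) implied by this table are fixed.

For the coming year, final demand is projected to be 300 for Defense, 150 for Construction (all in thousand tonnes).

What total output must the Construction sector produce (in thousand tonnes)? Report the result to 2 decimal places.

Technical coefficients a_ij = z_ij / X_j:
  a_DD = 250/1000 = 0.25, a_CD = 50/1000 = 0.05
  a_DC = 110/275 = 0.40, a_CC = 82.5/275 = 0.30
I − A =
  [   0.75    -0.40]
  [  -0.05     0.70]
det(I−A) = (0.75)(0.70) − (-0.40)(-0.05) = 0.5050
adj(I−A) = [[0.70, 0.40], [0.05, 0.75]]
(I − A)⁻¹ = adj(I−A) / det(I−A) ≈
  [   1.3861     0.7921]
  [   0.0990     1.4851]
x = (I − A)⁻¹ d = adj(I−A)·d / det(I−A), with det(I−A) = 0.5050:
  x_D = (0.70·300 + 0.40·150) / 0.5050 = 270.00 / 0.5050 ≈ 534.65
  x_C = (0.05·300 + 0.75·150) / 0.5050 = 127.50 / 0.5050 ≈ 252.48

x_C = 252.48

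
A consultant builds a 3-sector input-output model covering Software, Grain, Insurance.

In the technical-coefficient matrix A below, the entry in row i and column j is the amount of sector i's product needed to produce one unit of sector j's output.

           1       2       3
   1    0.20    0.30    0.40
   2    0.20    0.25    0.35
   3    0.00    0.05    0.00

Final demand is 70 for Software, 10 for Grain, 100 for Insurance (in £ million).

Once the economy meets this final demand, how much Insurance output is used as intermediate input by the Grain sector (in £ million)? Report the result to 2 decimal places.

z_32 = 5.56

I − A =
  [   0.80    -0.30    -0.40]
  [  -0.20     0.75    -0.35]
  [   0.00    -0.05     1.00]
Cofactors of I−A, C_ij = (−1)^(i+j)·(minor ij) (rows/columns in the sector order above):
  C_11 = (0.75)(1.00) − (-0.35)(-0.05) = 0.7325
  C_12 = −[(-0.20)(1.00) − (-0.35)(0.00)] = 0.2000
  C_13 = (-0.20)(-0.05) − (0.75)(0.00) = 0.0100
  C_21 = −[(-0.30)(1.00) − (-0.40)(-0.05)] = 0.3200
  C_22 = (0.80)(1.00) − (-0.40)(0.00) = 0.8000
  C_23 = −[(0.80)(-0.05) − (-0.30)(0.00)] = 0.0400
  C_31 = (-0.30)(-0.35) − (-0.40)(0.75) = 0.4050
  C_32 = −[(0.80)(-0.35) − (-0.40)(-0.20)] = 0.3600
  C_33 = (0.80)(0.75) − (-0.30)(-0.20) = 0.5400
det(I−A) = Σ_j (I−A)_1j·C_1j = (0.80)(0.7325) + (-0.30)(0.2000) + (-0.40)(0.0100) = 0.5220
adj(I−A) = Cᵀ =
  [ 0.7325   0.3200   0.4050]
  [ 0.2000   0.8000   0.3600]
  [ 0.0100   0.0400   0.5400]
(I − A)⁻¹ = adj(I−A) / det(I−A) ≈
  [   1.4033     0.6130     0.7759]
  [   0.3831     1.5326     0.6897]
  [   0.0192     0.0766     1.0345]
First solve x = (I − A)⁻¹ d = adj(I−A)·d / det(I−A); in particular x_2 = (0.2000·70 + 0.8000·10 + 0.3600·100) / 0.5220 = 58.00 / 0.5220 ≈ 111.1111.
Intermediate flow from 3 to 2: z_32 = a_32 · x_2 = 0.05 × 58.00 / 0.5220 = 2.90 / 0.5220 ≈ 5.56.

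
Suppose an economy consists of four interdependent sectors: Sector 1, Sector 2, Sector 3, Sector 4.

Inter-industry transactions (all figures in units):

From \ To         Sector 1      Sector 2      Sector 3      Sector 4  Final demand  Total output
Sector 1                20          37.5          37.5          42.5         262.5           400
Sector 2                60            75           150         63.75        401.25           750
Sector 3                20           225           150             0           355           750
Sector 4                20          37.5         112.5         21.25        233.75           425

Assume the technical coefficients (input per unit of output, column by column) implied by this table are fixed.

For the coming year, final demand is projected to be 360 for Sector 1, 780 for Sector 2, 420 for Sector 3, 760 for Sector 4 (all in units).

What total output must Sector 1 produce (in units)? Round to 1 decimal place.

Technical coefficients a_ij = z_ij / X_j:
  a_11 = 20/400 = 0.05, a_21 = 60/400 = 0.15, a_31 = 20/400 = 0.05, a_41 = 20/400 = 0.05
  a_12 = 37.5/750 = 0.05, a_22 = 75/750 = 0.10, a_32 = 225/750 = 0.30, a_42 = 37.5/750 = 0.05
  a_13 = 37.5/750 = 0.05, a_23 = 150/750 = 0.20, a_33 = 150/750 = 0.20, a_43 = 112.5/750 = 0.15
  a_14 = 42.5/425 = 0.10, a_24 = 63.75/425 = 0.15, a_34 = 0/425 = 0.00, a_44 = 21.25/425 = 0.05
I − A =
  [   0.95    -0.05    -0.05    -0.10]
  [  -0.15     0.90    -0.20    -0.15]
  [  -0.05    -0.30     0.80     0.00]
  [  -0.05    -0.05    -0.15     0.95]
Compute the cofactors C_ij = (−1)^(i+j)·(3×3 minor ij) of I−A; the adjugate is their transpose:
adj(I−A) = Cᵀ =
  [ 0.614250   0.060750   0.067500   0.074250]
  [ 0.130625   0.714875   0.210625   0.126625]
  [ 0.087375   0.271875   0.792375   0.052125]
  [ 0.053000   0.083750   0.139750   0.616000]
det(I−A) = Σ_j (I−A)_1j·C_1j = (0.95)(0.614250) + (-0.05)(0.130625) + (-0.05)(0.087375) + (-0.10)(0.053000) = 0.5673375
(I − A)⁻¹ = adj(I−A) / det(I−A) ≈
  [   1.0827     0.1071     0.1190     0.1309]
  [   0.2302     1.2601     0.3713     0.2232]
  [   0.1540     0.4792     1.3967     0.0919]
  [   0.0934     0.1476     0.2463     1.0858]
x = (I − A)⁻¹ d = adj(I−A)·d / det(I−A), with det(I−A) = 0.5673375:
  x_1 = (0.614250·360 + 0.060750·780 + 0.067500·420 + 0.074250·760) / 0.5673375 = 353.295 / 0.5673375 ≈ 622.7
  x_2 = (0.130625·360 + 0.714875·780 + 0.210625·420 + 0.126625·760) / 0.5673375 = 789.325 / 0.5673375 ≈ 1391.3
  x_3 = (0.087375·360 + 0.271875·780 + 0.792375·420 + 0.052125·760) / 0.5673375 = 615.93 / 0.5673375 ≈ 1085.7
  x_4 = (0.053000·360 + 0.083750·780 + 0.139750·420 + 0.616000·760) / 0.5673375 = 611.26 / 0.5673375 ≈ 1077.4

x_1 = 622.7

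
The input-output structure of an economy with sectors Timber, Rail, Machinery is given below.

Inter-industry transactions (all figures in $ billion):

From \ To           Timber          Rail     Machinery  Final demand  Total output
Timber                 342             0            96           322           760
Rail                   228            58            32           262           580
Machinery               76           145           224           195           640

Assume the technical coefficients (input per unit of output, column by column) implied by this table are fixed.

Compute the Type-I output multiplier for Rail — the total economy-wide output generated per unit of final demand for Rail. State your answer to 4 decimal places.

m_R = 1.7837

Technical coefficients a_ij = z_ij / X_j:
  a_TT = 342/760 = 0.45, a_RT = 228/760 = 0.30, a_MT = 76/760 = 0.10
  a_TR = 0/580 = 0.00, a_RR = 58/580 = 0.10, a_MR = 145/580 = 0.25
  a_TM = 96/640 = 0.15, a_RM = 32/640 = 0.05, a_MM = 224/640 = 0.35
I − A =
  [   0.55     0.00    -0.15]
  [  -0.30     0.90    -0.05]
  [  -0.10    -0.25     0.65]
Cofactors of I−A, C_ij = (−1)^(i+j)·(minor ij) (rows/columns in the sector order above):
  C_11 = (0.90)(0.65) − (-0.05)(-0.25) = 0.5725
  C_12 = −[(-0.30)(0.65) − (-0.05)(-0.10)] = 0.2000
  C_13 = (-0.30)(-0.25) − (0.90)(-0.10) = 0.1650
  C_21 = −[(0.00)(0.65) − (-0.15)(-0.25)] = 0.0375
  C_22 = (0.55)(0.65) − (-0.15)(-0.10) = 0.3425
  C_23 = −[(0.55)(-0.25) − (0.00)(-0.10)] = 0.1375
  C_31 = (0.00)(-0.05) − (-0.15)(0.90) = 0.1350
  C_32 = −[(0.55)(-0.05) − (-0.15)(-0.30)] = 0.0725
  C_33 = (0.55)(0.90) − (0.00)(-0.30) = 0.4950
det(I−A) = Σ_j (I−A)_1j·C_1j = (0.55)(0.5725) + (0.00)(0.2000) + (-0.15)(0.1650) = 0.290125
adj(I−A) = Cᵀ =
  [ 0.5725   0.0375   0.1350]
  [ 0.2000   0.3425   0.0725]
  [ 0.1650   0.1375   0.4950]
(I − A)⁻¹ = adj(I−A) / det(I−A) ≈
  [   1.97329     0.12925     0.46532]
  [   0.68936     1.18053     0.24989]
  [   0.56872     0.47393     1.70616]
The output multiplier for sector j is the column-j sum of the Leontief inverse (I − A)⁻¹ = adj(I−A) / det(I−A).
Column R of adj(I−A): (0.0375, 0.3425, 0.1375); det(I−A) = 0.290125.
m_R = (0.0375 + 0.3425 + 0.1375) / 0.290125 = 0.5175 / 0.290125 ≈ 1.7837.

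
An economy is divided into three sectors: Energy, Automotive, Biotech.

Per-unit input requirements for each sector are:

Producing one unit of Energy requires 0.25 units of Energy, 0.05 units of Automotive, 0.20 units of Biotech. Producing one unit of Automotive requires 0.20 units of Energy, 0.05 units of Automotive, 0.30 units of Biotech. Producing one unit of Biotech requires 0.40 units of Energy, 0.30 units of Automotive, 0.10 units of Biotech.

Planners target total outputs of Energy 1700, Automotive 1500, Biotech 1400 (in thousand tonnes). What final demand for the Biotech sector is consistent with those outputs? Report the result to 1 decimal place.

d_B = 470.0

I − A =
  [   0.75    -0.20    -0.40]
  [  -0.05     0.95    -0.30]
  [  -0.20    -0.30     0.90]
d = (I − A) x:
  d_E = (+0.75)·1700 + (-0.20)·1500 + (-0.40)·1400 = 415.0
  d_A = (-0.05)·1700 + (+0.95)·1500 + (-0.30)·1400 = 920.0
  d_B = (-0.20)·1700 + (-0.30)·1500 + (+0.90)·1400 = 470.0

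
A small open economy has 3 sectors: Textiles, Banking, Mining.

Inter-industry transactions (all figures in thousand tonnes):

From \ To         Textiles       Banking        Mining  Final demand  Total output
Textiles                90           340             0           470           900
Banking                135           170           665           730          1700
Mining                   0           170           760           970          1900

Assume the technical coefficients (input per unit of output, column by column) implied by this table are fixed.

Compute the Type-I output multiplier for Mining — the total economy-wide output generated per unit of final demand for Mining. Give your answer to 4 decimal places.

m_3 = 2.6690

Technical coefficients a_ij = z_ij / X_j:
  a_11 = 90/900 = 0.10, a_21 = 135/900 = 0.15, a_31 = 0/900 = 0.00
  a_12 = 340/1700 = 0.20, a_22 = 170/1700 = 0.10, a_32 = 170/1700 = 0.10
  a_13 = 0/1900 = 0.00, a_23 = 665/1900 = 0.35, a_33 = 760/1900 = 0.40
I − A =
  [   0.90    -0.20     0.00]
  [  -0.15     0.90    -0.35]
  [   0.00    -0.10     0.60]
Cofactors of I−A, C_ij = (−1)^(i+j)·(minor ij) (rows/columns in the sector order above):
  C_11 = (0.90)(0.60) − (-0.35)(-0.10) = 0.5050
  C_12 = −[(-0.15)(0.60) − (-0.35)(0.00)] = 0.0900
  C_13 = (-0.15)(-0.10) − (0.90)(0.00) = 0.0150
  C_21 = −[(-0.20)(0.60) − (0.00)(-0.10)] = 0.1200
  C_22 = (0.90)(0.60) − (0.00)(0.00) = 0.5400
  C_23 = −[(0.90)(-0.10) − (-0.20)(0.00)] = 0.0900
  C_31 = (-0.20)(-0.35) − (0.00)(0.90) = 0.0700
  C_32 = −[(0.90)(-0.35) − (0.00)(-0.15)] = 0.3150
  C_33 = (0.90)(0.90) − (-0.20)(-0.15) = 0.7800
det(I−A) = Σ_j (I−A)_1j·C_1j = (0.90)(0.5050) + (-0.20)(0.0900) + (0.00)(0.0150) = 0.4365
adj(I−A) = Cᵀ =
  [ 0.5050   0.1200   0.0700]
  [ 0.0900   0.5400   0.3150]
  [ 0.0150   0.0900   0.7800]
(I − A)⁻¹ = adj(I−A) / det(I−A) ≈
  [   1.15693     0.27491     0.16037]
  [   0.20619     1.23711     0.72165]
  [   0.03436     0.20619     1.78694]
The output multiplier for sector j is the column-j sum of the Leontief inverse (I − A)⁻¹ = adj(I−A) / det(I−A).
Column 3 of adj(I−A): (0.0700, 0.3150, 0.7800); det(I−A) = 0.4365.
m_3 = (0.0700 + 0.3150 + 0.7800) / 0.4365 = 1.165 / 0.4365 ≈ 2.6690.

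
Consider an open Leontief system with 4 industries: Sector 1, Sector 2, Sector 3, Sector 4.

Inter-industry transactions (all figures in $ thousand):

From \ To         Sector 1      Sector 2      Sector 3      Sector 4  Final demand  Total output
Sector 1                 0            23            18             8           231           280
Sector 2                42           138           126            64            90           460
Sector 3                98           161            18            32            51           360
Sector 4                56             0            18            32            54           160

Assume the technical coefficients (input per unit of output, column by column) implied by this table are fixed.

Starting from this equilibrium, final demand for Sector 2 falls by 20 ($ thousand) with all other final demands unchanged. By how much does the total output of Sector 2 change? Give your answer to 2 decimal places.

Δx_2 = -37.71

Technical coefficients a_ij = z_ij / X_j:
  a_11 = 0/280 = 0.00, a_21 = 42/280 = 0.15, a_31 = 98/280 = 0.35, a_41 = 56/280 = 0.20
  a_12 = 23/460 = 0.05, a_22 = 138/460 = 0.30, a_32 = 161/460 = 0.35, a_42 = 0/460 = 0.00
  a_13 = 18/360 = 0.05, a_23 = 126/360 = 0.35, a_33 = 18/360 = 0.05, a_43 = 18/360 = 0.05
  a_14 = 8/160 = 0.05, a_24 = 64/160 = 0.40, a_34 = 32/160 = 0.20, a_44 = 32/160 = 0.20
I − A =
  [   1.00    -0.05    -0.05    -0.05]
  [  -0.15     0.70    -0.35    -0.40]
  [  -0.35    -0.35     0.95    -0.20]
  [  -0.20     0.00    -0.05     0.80]
Compute the cofactors C_ij = (−1)^(i+j)·(3×3 minor ij) of I−A; the adjugate is their transpose:
adj(I−A) = Cᵀ =
  [ 0.420000   0.052375   0.044750   0.063625]
  [ 0.307500   0.723625   0.306875   0.457750]
  [ 0.294000   0.292500   0.543000   0.300375]
  [ 0.123375   0.031375   0.045125   0.514375]
det(I−A) = Σ_j (I−A)_1j·C_1j = (1.00)(0.420000) + (-0.05)(0.307500) + (-0.05)(0.294000) + (-0.05)(0.123375) = 0.38375625
(I − A)⁻¹ = adj(I−A) / det(I−A) ≈
  [   1.0944     0.1365     0.1166     0.1658]
  [   0.8013     1.8856     0.7997     1.1928]
  [   0.7661     0.7622     1.4150     0.7827]
  [   0.3215     0.0818     0.1176     1.3404]
Δx = (I − A)⁻¹ Δd with Δd having -20 in the Sector 2 component and 0 elsewhere.
So Δx_2 = L_22 · (-20), where L_22 = adj(I−A)_22 / det(I−A) = 0.723625 / 0.38375625.
Δx_2 = 0.723625 × (-20) / 0.38375625 = -14.4725 / 0.38375625 ≈ -37.71.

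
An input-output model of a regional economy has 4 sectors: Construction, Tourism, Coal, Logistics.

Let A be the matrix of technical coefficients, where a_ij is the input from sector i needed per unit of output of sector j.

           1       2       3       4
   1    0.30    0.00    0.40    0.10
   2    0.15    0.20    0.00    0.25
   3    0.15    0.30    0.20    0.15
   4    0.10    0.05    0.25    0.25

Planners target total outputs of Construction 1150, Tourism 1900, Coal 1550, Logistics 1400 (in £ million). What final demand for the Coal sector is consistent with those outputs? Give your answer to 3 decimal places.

d_3 = 287.500

I − A =
  [   0.70     0.00    -0.40    -0.10]
  [  -0.15     0.80     0.00    -0.25]
  [  -0.15    -0.30     0.80    -0.15]
  [  -0.10    -0.05    -0.25     0.75]
d = (I − A) x:
  d_1 = (+0.70)·1150 + (+0.00)·1900 + (-0.40)·1550 + (-0.10)·1400 = 45.000
  d_2 = (-0.15)·1150 + (+0.80)·1900 + (+0.00)·1550 + (-0.25)·1400 = 997.500
  d_3 = (-0.15)·1150 + (-0.30)·1900 + (+0.80)·1550 + (-0.15)·1400 = 287.500
  d_4 = (-0.10)·1150 + (-0.05)·1900 + (-0.25)·1550 + (+0.75)·1400 = 452.500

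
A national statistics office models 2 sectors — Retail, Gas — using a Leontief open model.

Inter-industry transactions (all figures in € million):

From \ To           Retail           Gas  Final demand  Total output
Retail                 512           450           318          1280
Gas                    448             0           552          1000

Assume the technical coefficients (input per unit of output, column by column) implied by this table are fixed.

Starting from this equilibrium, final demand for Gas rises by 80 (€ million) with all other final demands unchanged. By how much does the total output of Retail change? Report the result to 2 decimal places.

Δx_R = 81.36

Technical coefficients a_ij = z_ij / X_j:
  a_RR = 512/1280 = 0.40, a_GR = 448/1280 = 0.35
  a_RG = 450/1000 = 0.45, a_GG = 0/1000 = 0.00
I − A =
  [   0.60    -0.45]
  [  -0.35     1.00]
det(I−A) = (0.60)(1.00) − (-0.45)(-0.35) = 0.4425
adj(I−A) = [[1.00, 0.45], [0.35, 0.60]]
(I − A)⁻¹ = adj(I−A) / det(I−A) ≈
  [   2.2599     1.0169]
  [   0.7910     1.3559]
Δx = (I − A)⁻¹ Δd with Δd having +80 in the Gas component and 0 elsewhere.
So Δx_R = L_RG · (+80), where L_RG = adj(I−A)_RG / det(I−A) = 0.45 / 0.4425.
Δx_R = 0.45 × (+80) / 0.4425 = 36.00 / 0.4425 ≈ 81.36.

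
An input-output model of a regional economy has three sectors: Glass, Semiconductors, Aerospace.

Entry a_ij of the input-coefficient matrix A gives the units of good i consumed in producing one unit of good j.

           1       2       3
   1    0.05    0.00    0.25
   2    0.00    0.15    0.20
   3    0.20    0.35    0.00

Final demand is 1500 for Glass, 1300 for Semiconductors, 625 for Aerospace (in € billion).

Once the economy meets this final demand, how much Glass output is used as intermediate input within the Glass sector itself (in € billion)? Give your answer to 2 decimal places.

z_11 = 101.40

I − A =
  [   0.95     0.00    -0.25]
  [   0.00     0.85    -0.20]
  [  -0.20    -0.35     1.00]
Cofactors of I−A, C_ij = (−1)^(i+j)·(minor ij) (rows/columns in the sector order above):
  C_11 = (0.85)(1.00) − (-0.20)(-0.35) = 0.7800
  C_12 = −[(0.00)(1.00) − (-0.20)(-0.20)] = 0.0400
  C_13 = (0.00)(-0.35) − (0.85)(-0.20) = 0.1700
  C_21 = −[(0.00)(1.00) − (-0.25)(-0.35)] = 0.0875
  C_22 = (0.95)(1.00) − (-0.25)(-0.20) = 0.9000
  C_23 = −[(0.95)(-0.35) − (0.00)(-0.20)] = 0.3325
  C_31 = (0.00)(-0.20) − (-0.25)(0.85) = 0.2125
  C_32 = −[(0.95)(-0.20) − (-0.25)(0.00)] = 0.1900
  C_33 = (0.95)(0.85) − (0.00)(0.00) = 0.8075
det(I−A) = Σ_j (I−A)_1j·C_1j = (0.95)(0.7800) + (0.00)(0.0400) + (-0.25)(0.1700) = 0.6985
adj(I−A) = Cᵀ =
  [ 0.7800   0.0875   0.2125]
  [ 0.0400   0.9000   0.1900]
  [ 0.1700   0.3325   0.8075]
(I − A)⁻¹ = adj(I−A) / det(I−A) ≈
  [   1.1167     0.1253     0.3042]
  [   0.0573     1.2885     0.2720]
  [   0.2434     0.4760     1.1560]
First solve x = (I − A)⁻¹ d = adj(I−A)·d / det(I−A); in particular x_1 = (0.7800·1500 + 0.0875·1300 + 0.2125·625) / 0.6985 = 1416.5625 / 0.6985 ≈ 2028.0064.
Intermediate flow from 1 to 1: z_11 = a_11 · x_1 = 0.05 × 1416.5625 / 0.6985 = 70.828125 / 0.6985 ≈ 101.40.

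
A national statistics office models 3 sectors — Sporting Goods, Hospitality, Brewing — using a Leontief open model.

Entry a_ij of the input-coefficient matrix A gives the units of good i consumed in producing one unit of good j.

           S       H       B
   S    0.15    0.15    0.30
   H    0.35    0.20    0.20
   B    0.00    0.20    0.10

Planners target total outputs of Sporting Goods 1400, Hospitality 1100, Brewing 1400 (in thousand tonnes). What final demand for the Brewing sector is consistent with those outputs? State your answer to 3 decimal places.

I − A =
  [   0.85    -0.15    -0.30]
  [  -0.35     0.80    -0.20]
  [   0.00    -0.20     0.90]
d = (I − A) x:
  d_S = (+0.85)·1400 + (-0.15)·1100 + (-0.30)·1400 = 605.000
  d_H = (-0.35)·1400 + (+0.80)·1100 + (-0.20)·1400 = 110.000
  d_B = (+0.00)·1400 + (-0.20)·1100 + (+0.90)·1400 = 1040.000

d_B = 1040.000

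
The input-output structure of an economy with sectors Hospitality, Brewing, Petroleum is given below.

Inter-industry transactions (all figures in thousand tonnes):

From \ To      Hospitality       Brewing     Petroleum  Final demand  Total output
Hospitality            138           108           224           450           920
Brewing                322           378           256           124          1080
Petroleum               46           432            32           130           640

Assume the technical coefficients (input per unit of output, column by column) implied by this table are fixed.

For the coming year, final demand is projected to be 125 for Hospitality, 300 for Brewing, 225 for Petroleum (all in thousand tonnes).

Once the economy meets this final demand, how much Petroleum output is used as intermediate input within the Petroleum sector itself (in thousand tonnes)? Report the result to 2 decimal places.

Technical coefficients a_ij = z_ij / X_j:
  a_HH = 138/920 = 0.15, a_BH = 322/920 = 0.35, a_PH = 46/920 = 0.05
  a_HB = 108/1080 = 0.10, a_BB = 378/1080 = 0.35, a_PB = 432/1080 = 0.40
  a_HP = 224/640 = 0.35, a_BP = 256/640 = 0.40, a_PP = 32/640 = 0.05
I − A =
  [   0.85    -0.10    -0.35]
  [  -0.35     0.65    -0.40]
  [  -0.05    -0.40     0.95]
Cofactors of I−A, C_ij = (−1)^(i+j)·(minor ij) (rows/columns in the sector order above):
  C_11 = (0.65)(0.95) − (-0.40)(-0.40) = 0.4575
  C_12 = −[(-0.35)(0.95) − (-0.40)(-0.05)] = 0.3525
  C_13 = (-0.35)(-0.40) − (0.65)(-0.05) = 0.1725
  C_21 = −[(-0.10)(0.95) − (-0.35)(-0.40)] = 0.2350
  C_22 = (0.85)(0.95) − (-0.35)(-0.05) = 0.7900
  C_23 = −[(0.85)(-0.40) − (-0.10)(-0.05)] = 0.3450
  C_31 = (-0.10)(-0.40) − (-0.35)(0.65) = 0.2675
  C_32 = −[(0.85)(-0.40) − (-0.35)(-0.35)] = 0.4625
  C_33 = (0.85)(0.65) − (-0.10)(-0.35) = 0.5175
det(I−A) = Σ_j (I−A)_1j·C_1j = (0.85)(0.4575) + (-0.10)(0.3525) + (-0.35)(0.1725) = 0.29325
adj(I−A) = Cᵀ =
  [ 0.4575   0.2350   0.2675]
  [ 0.3525   0.7900   0.4625]
  [ 0.1725   0.3450   0.5175]
(I − A)⁻¹ = adj(I−A) / det(I−A) ≈
  [   1.5601     0.8014     0.9122]
  [   1.2020     2.6939     1.5772]
  [   0.5882     1.1765     1.7647]
First solve x = (I − A)⁻¹ d = adj(I−A)·d / det(I−A); in particular x_P = (0.1725·125 + 0.3450·300 + 0.5175·225) / 0.29325 = 241.50 / 0.29325 ≈ 823.5294.
Intermediate flow from P to P: z_PP = a_PP · x_P = 0.05 × 241.50 / 0.29325 = 12.075 / 0.29325 ≈ 41.18.

z_PP = 41.18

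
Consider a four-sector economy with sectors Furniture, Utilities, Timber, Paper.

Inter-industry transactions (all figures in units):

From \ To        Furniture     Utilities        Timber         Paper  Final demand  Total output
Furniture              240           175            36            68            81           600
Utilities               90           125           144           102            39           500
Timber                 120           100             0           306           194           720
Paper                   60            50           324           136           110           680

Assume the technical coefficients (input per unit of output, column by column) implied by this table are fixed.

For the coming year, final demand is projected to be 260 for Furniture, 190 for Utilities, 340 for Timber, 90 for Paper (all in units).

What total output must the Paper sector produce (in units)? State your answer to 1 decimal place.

x_4 = 1233.9

Technical coefficients a_ij = z_ij / X_j:
  a_11 = 240/600 = 0.40, a_21 = 90/600 = 0.15, a_31 = 120/600 = 0.20, a_41 = 60/600 = 0.10
  a_12 = 175/500 = 0.35, a_22 = 125/500 = 0.25, a_32 = 100/500 = 0.20, a_42 = 50/500 = 0.10
  a_13 = 36/720 = 0.05, a_23 = 144/720 = 0.20, a_33 = 0/720 = 0.00, a_43 = 324/720 = 0.45
  a_14 = 68/680 = 0.10, a_24 = 102/680 = 0.15, a_34 = 306/680 = 0.45, a_44 = 136/680 = 0.20
I − A =
  [   0.60    -0.35    -0.05    -0.10]
  [  -0.15     0.75    -0.20    -0.15]
  [  -0.20    -0.20     1.00    -0.45]
  [  -0.10    -0.10    -0.45     0.80]
Compute the cofactors C_ij = (−1)^(i+j)·(3×3 minor ij) of I−A; the adjugate is their transpose:
adj(I−A) = Cᵀ =
  [ 0.378625   0.238375   0.144625   0.173375]
  [ 0.159125   0.329250   0.148000   0.164875]
  [ 0.184500   0.194750   0.294750   0.225375]
  [ 0.171000   0.180500   0.202375   0.350500]
det(I−A) = Σ_j (I−A)_1j·C_1j = (0.60)(0.378625) + (-0.35)(0.159125) + (-0.05)(0.184500) + (-0.10)(0.171000) = 0.14515625
(I − A)⁻¹ = adj(I−A) / det(I−A) ≈
  [   2.6084     1.6422     0.9963     1.1944]
  [   1.0962     2.2682     1.0196     1.1358]
  [   1.2710     1.3417     2.0306     1.5526]
  [   1.1780     1.2435     1.3942     2.4146]
x = (I − A)⁻¹ d = adj(I−A)·d / det(I−A), with det(I−A) = 0.14515625:
  x_1 = (0.378625·260 + 0.238375·190 + 0.144625·340 + 0.173375·90) / 0.14515625 = 208.51 / 0.14515625 ≈ 1436.5
  x_2 = (0.159125·260 + 0.329250·190 + 0.148000·340 + 0.164875·90) / 0.14515625 = 169.08875 / 0.14515625 ≈ 1164.9
  x_3 = (0.184500·260 + 0.194750·190 + 0.294750·340 + 0.225375·90) / 0.14515625 = 205.47125 / 0.14515625 ≈ 1415.5
  x_4 = (0.171000·260 + 0.180500·190 + 0.202375·340 + 0.350500·90) / 0.14515625 = 179.1075 / 0.14515625 ≈ 1233.9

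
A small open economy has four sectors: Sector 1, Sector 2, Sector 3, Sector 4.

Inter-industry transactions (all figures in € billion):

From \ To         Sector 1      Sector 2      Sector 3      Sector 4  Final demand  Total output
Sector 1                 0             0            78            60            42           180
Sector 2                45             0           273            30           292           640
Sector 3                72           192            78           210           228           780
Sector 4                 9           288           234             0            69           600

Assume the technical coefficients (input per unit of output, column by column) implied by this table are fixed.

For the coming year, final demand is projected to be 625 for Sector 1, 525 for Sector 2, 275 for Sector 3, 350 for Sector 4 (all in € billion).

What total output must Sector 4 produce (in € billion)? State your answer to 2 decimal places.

x_4 = 1643.40

Technical coefficients a_ij = z_ij / X_j:
  a_11 = 0/180 = 0.00, a_21 = 45/180 = 0.25, a_31 = 72/180 = 0.40, a_41 = 9/180 = 0.05
  a_12 = 0/640 = 0.00, a_22 = 0/640 = 0.00, a_32 = 192/640 = 0.30, a_42 = 288/640 = 0.45
  a_13 = 78/780 = 0.10, a_23 = 273/780 = 0.35, a_33 = 78/780 = 0.10, a_43 = 234/780 = 0.30
  a_14 = 60/600 = 0.10, a_24 = 30/600 = 0.05, a_34 = 210/600 = 0.35, a_44 = 0/600 = 0.00
I − A =
  [   1.00     0.00    -0.10    -0.10]
  [  -0.25     1.00    -0.35    -0.05]
  [  -0.40    -0.30     0.90    -0.35]
  [  -0.05    -0.45    -0.30     1.00]
Compute the cofactors C_ij = (−1)^(i+j)·(3×3 minor ij) of I−A; the adjugate is their transpose:
adj(I−A) = Cᵀ =
  [ 0.610125   0.095250   0.143500   0.116000]
  [ 0.353125   0.736750   0.396000   0.210750]
  [ 0.523625   0.474000   0.961250   0.412500]
  [ 0.346500   0.478500   0.473750   0.747500]
det(I−A) = Σ_j (I−A)_1j·C_1j = (1.00)(0.610125) + (0.00)(0.353125) + (-0.10)(0.523625) + (-0.10)(0.346500) = 0.5231125
(I − A)⁻¹ = adj(I−A) / det(I−A) ≈
  [   1.1663     0.1821     0.2743     0.2217]
  [   0.6750     1.4084     0.7570     0.4029]
  [   1.0010     0.9061     1.8376     0.7885]
  [   0.6624     0.9147     0.9056     1.4289]
x = (I − A)⁻¹ d = adj(I−A)·d / det(I−A), with det(I−A) = 0.5231125:
  x_1 = (0.610125·625 + 0.095250·525 + 0.143500·275 + 0.116000·350) / 0.5231125 = 511.396875 / 0.5231125 ≈ 977.60
  x_2 = (0.353125·625 + 0.736750·525 + 0.396000·275 + 0.210750·350) / 0.5231125 = 790.159375 / 0.5231125 ≈ 1510.50
  x_3 = (0.523625·625 + 0.474000·525 + 0.961250·275 + 0.412500·350) / 0.5231125 = 984.834375 / 0.5231125 ≈ 1882.64
  x_4 = (0.346500·625 + 0.478500·525 + 0.473750·275 + 0.747500·350) / 0.5231125 = 859.68125 / 0.5231125 ≈ 1643.40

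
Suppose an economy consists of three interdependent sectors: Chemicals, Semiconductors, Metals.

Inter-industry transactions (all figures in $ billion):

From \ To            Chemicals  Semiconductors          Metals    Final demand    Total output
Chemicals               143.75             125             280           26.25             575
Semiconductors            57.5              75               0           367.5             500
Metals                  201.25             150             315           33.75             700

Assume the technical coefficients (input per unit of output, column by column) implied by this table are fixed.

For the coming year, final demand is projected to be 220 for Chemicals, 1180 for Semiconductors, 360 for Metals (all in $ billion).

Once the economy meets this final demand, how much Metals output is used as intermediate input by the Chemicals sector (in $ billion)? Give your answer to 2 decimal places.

Technical coefficients a_ij = z_ij / X_j:
  a_11 = 143.75/575 = 0.25, a_21 = 57.5/575 = 0.10, a_31 = 201.25/575 = 0.35
  a_12 = 125/500 = 0.25, a_22 = 75/500 = 0.15, a_32 = 150/500 = 0.30
  a_13 = 280/700 = 0.40, a_23 = 0/700 = 0.00, a_33 = 315/700 = 0.45
I − A =
  [   0.75    -0.25    -0.40]
  [  -0.10     0.85     0.00]
  [  -0.35    -0.30     0.55]
Cofactors of I−A, C_ij = (−1)^(i+j)·(minor ij) (rows/columns in the sector order above):
  C_11 = (0.85)(0.55) − (0.00)(-0.30) = 0.4675
  C_12 = −[(-0.10)(0.55) − (0.00)(-0.35)] = 0.0550
  C_13 = (-0.10)(-0.30) − (0.85)(-0.35) = 0.3275
  C_21 = −[(-0.25)(0.55) − (-0.40)(-0.30)] = 0.2575
  C_22 = (0.75)(0.55) − (-0.40)(-0.35) = 0.2725
  C_23 = −[(0.75)(-0.30) − (-0.25)(-0.35)] = 0.3125
  C_31 = (-0.25)(0.00) − (-0.40)(0.85) = 0.3400
  C_32 = −[(0.75)(0.00) − (-0.40)(-0.10)] = 0.0400
  C_33 = (0.75)(0.85) − (-0.25)(-0.10) = 0.6125
det(I−A) = Σ_j (I−A)_1j·C_1j = (0.75)(0.4675) + (-0.25)(0.0550) + (-0.40)(0.3275) = 0.205875
adj(I−A) = Cᵀ =
  [ 0.4675   0.2575   0.3400]
  [ 0.0550   0.2725   0.0400]
  [ 0.3275   0.3125   0.6125]
(I − A)⁻¹ = adj(I−A) / det(I−A) ≈
  [   2.2708     1.2508     1.6515]
  [   0.2672     1.3236     0.1943]
  [   1.5908     1.5179     2.9751]
First solve x = (I − A)⁻¹ d = adj(I−A)·d / det(I−A); in particular x_1 = (0.4675·220 + 0.2575·1180 + 0.3400·360) / 0.205875 = 529.10 / 0.205875 ≈ 2570.0061.
Intermediate flow from 3 to 1: z_31 = a_31 · x_1 = 0.35 × 529.10 / 0.205875 = 185.185 / 0.205875 ≈ 899.50.

z_31 = 899.50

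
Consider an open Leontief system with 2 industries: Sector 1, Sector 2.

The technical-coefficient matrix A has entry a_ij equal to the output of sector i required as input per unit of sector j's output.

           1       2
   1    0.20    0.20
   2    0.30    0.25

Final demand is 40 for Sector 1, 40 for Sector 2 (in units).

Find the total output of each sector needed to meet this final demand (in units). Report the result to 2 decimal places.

I − A =
  [   0.80    -0.20]
  [  -0.30     0.75]
det(I−A) = (0.80)(0.75) − (-0.20)(-0.30) = 0.5400
adj(I−A) = [[0.75, 0.20], [0.30, 0.80]]
(I − A)⁻¹ = adj(I−A) / det(I−A) ≈
  [   1.3889     0.3704]
  [   0.5556     1.4815]
x = (I − A)⁻¹ d = adj(I−A)·d / det(I−A), with det(I−A) = 0.5400:
  x_1 = (0.75·40 + 0.20·40) / 0.5400 = 38.00 / 0.5400 ≈ 70.37
  x_2 = (0.30·40 + 0.80·40) / 0.5400 = 44.00 / 0.5400 ≈ 81.48

x_1 = 70.37, x_2 = 81.48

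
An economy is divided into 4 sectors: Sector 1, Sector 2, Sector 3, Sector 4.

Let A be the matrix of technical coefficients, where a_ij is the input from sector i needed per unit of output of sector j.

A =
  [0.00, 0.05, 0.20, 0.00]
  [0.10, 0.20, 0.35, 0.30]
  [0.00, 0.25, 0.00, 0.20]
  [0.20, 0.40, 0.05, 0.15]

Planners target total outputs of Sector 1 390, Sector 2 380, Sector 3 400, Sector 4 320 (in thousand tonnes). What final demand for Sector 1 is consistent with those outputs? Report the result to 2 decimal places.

I − A =
  [   1.00    -0.05    -0.20     0.00]
  [  -0.10     0.80    -0.35    -0.30]
  [   0.00    -0.25     1.00    -0.20]
  [  -0.20    -0.40    -0.05     0.85]
d = (I − A) x:
  d_1 = (+1.00)·390 + (-0.05)·380 + (-0.20)·400 + (+0.00)·320 = 291.00
  d_2 = (-0.10)·390 + (+0.80)·380 + (-0.35)·400 + (-0.30)·320 = 29.00
  d_3 = (+0.00)·390 + (-0.25)·380 + (+1.00)·400 + (-0.20)·320 = 241.00
  d_4 = (-0.20)·390 + (-0.40)·380 + (-0.05)·400 + (+0.85)·320 = 22.00

d_1 = 291.00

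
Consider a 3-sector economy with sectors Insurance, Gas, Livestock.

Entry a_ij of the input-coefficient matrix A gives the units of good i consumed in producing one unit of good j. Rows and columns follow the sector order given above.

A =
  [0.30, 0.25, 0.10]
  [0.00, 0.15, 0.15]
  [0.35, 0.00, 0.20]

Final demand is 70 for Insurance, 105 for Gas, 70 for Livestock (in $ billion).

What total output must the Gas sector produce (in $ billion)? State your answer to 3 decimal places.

I − A =
  [   0.70    -0.25    -0.10]
  [   0.00     0.85    -0.15]
  [  -0.35     0.00     0.80]
Cofactors of I−A, C_ij = (−1)^(i+j)·(minor ij) (rows/columns in the sector order above):
  C_11 = (0.85)(0.80) − (-0.15)(0.00) = 0.6800
  C_12 = −[(0.00)(0.80) − (-0.15)(-0.35)] = 0.0525
  C_13 = (0.00)(0.00) − (0.85)(-0.35) = 0.2975
  C_21 = −[(-0.25)(0.80) − (-0.10)(0.00)] = 0.2000
  C_22 = (0.70)(0.80) − (-0.10)(-0.35) = 0.5250
  C_23 = −[(0.70)(0.00) − (-0.25)(-0.35)] = 0.0875
  C_31 = (-0.25)(-0.15) − (-0.10)(0.85) = 0.1225
  C_32 = −[(0.70)(-0.15) − (-0.10)(0.00)] = 0.1050
  C_33 = (0.70)(0.85) − (-0.25)(0.00) = 0.5950
det(I−A) = Σ_j (I−A)_1j·C_1j = (0.70)(0.6800) + (-0.25)(0.0525) + (-0.10)(0.2975) = 0.433125
adj(I−A) = Cᵀ =
  [ 0.6800   0.2000   0.1225]
  [ 0.0525   0.5250   0.1050]
  [ 0.2975   0.0875   0.5950]
(I − A)⁻¹ = adj(I−A) / det(I−A) ≈
  [   1.5700     0.4618     0.2828]
  [   0.1212     1.2121     0.2424]
  [   0.6869     0.2020     1.3737]
x = (I − A)⁻¹ d = adj(I−A)·d / det(I−A), with det(I−A) = 0.433125:
  x_1 = (0.6800·70 + 0.2000·105 + 0.1225·70) / 0.433125 = 77.175 / 0.433125 ≈ 178.182
  x_2 = (0.0525·70 + 0.5250·105 + 0.1050·70) / 0.433125 = 66.15 / 0.433125 ≈ 152.727
  x_3 = (0.2975·70 + 0.0875·105 + 0.5950·70) / 0.433125 = 71.6625 / 0.433125 ≈ 165.455

x_2 = 152.727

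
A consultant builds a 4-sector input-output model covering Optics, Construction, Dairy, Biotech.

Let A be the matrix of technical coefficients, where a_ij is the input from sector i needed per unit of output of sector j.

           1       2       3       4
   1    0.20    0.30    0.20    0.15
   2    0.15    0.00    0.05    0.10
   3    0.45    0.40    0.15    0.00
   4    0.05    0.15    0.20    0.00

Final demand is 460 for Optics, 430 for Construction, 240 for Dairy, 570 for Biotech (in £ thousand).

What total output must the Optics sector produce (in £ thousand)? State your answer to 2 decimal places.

x_1 = 1438.25

I − A =
  [   0.80    -0.30    -0.20    -0.15]
  [  -0.15     1.00    -0.05    -0.10]
  [  -0.45    -0.40     0.85     0.00]
  [  -0.05    -0.15    -0.20     1.00]
Compute the cofactors C_ij = (−1)^(i+j)·(3×3 minor ij) of I−A; the adjugate is their transpose:
adj(I−A) = Cᵀ =
  [ 0.809250   0.366125   0.249125   0.158000]
  [ 0.163250   0.570125   0.091125   0.081500]
  [ 0.505250   0.462125   0.730625   0.122000]
  [ 0.166000   0.196250   0.172250   0.517000]
det(I−A) = Σ_j (I−A)_1j·C_1j = (0.80)(0.809250) + (-0.30)(0.163250) + (-0.20)(0.505250) + (-0.15)(0.166000) = 0.472475
(I − A)⁻¹ = adj(I−A) / det(I−A) ≈
  [   1.7128     0.7749     0.5273     0.3344]
  [   0.3455     1.2067     0.1929     0.1725]
  [   1.0694     0.9781     1.5464     0.2582]
  [   0.3513     0.4154     0.3646     1.0942]
x = (I − A)⁻¹ d = adj(I−A)·d / det(I−A), with det(I−A) = 0.472475:
  x_1 = (0.809250·460 + 0.366125·430 + 0.249125·240 + 0.158000·570) / 0.472475 = 679.53875 / 0.472475 ≈ 1438.25
  x_2 = (0.163250·460 + 0.570125·430 + 0.091125·240 + 0.081500·570) / 0.472475 = 388.57375 / 0.472475 ≈ 822.42
  x_3 = (0.505250·460 + 0.462125·430 + 0.730625·240 + 0.122000·570) / 0.472475 = 676.01875 / 0.472475 ≈ 1430.80
  x_4 = (0.166000·460 + 0.196250·430 + 0.172250·240 + 0.517000·570) / 0.472475 = 496.7775 / 0.472475 ≈ 1051.44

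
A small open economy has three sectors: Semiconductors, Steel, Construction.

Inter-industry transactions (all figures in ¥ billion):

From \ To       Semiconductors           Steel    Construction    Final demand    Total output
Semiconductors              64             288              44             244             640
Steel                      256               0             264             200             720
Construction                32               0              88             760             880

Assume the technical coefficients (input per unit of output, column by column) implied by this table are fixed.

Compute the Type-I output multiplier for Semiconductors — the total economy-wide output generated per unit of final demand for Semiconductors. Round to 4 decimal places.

m_1 = 2.0152

Technical coefficients a_ij = z_ij / X_j:
  a_11 = 64/640 = 0.10, a_21 = 256/640 = 0.40, a_31 = 32/640 = 0.05
  a_12 = 288/720 = 0.40, a_22 = 0/720 = 0.00, a_32 = 0/720 = 0.00
  a_13 = 44/880 = 0.05, a_23 = 264/880 = 0.30, a_33 = 88/880 = 0.10
I − A =
  [   0.90    -0.40    -0.05]
  [  -0.40     1.00    -0.30]
  [  -0.05     0.00     0.90]
Cofactors of I−A, C_ij = (−1)^(i+j)·(minor ij) (rows/columns in the sector order above):
  C_11 = (1.00)(0.90) − (-0.30)(0.00) = 0.9000
  C_12 = −[(-0.40)(0.90) − (-0.30)(-0.05)] = 0.3750
  C_13 = (-0.40)(0.00) − (1.00)(-0.05) = 0.0500
  C_21 = −[(-0.40)(0.90) − (-0.05)(0.00)] = 0.3600
  C_22 = (0.90)(0.90) − (-0.05)(-0.05) = 0.8075
  C_23 = −[(0.90)(0.00) − (-0.40)(-0.05)] = 0.0200
  C_31 = (-0.40)(-0.30) − (-0.05)(1.00) = 0.1700
  C_32 = −[(0.90)(-0.30) − (-0.05)(-0.40)] = 0.2900
  C_33 = (0.90)(1.00) − (-0.40)(-0.40) = 0.7400
det(I−A) = Σ_j (I−A)_1j·C_1j = (0.90)(0.9000) + (-0.40)(0.3750) + (-0.05)(0.0500) = 0.6575
adj(I−A) = Cᵀ =
  [ 0.9000   0.3600   0.1700]
  [ 0.3750   0.8075   0.2900]
  [ 0.0500   0.0200   0.7400]
(I − A)⁻¹ = adj(I−A) / det(I−A) ≈
  [   1.36882     0.54753     0.25856]
  [   0.57034     1.22814     0.44106]
  [   0.07605     0.03042     1.12548]
The output multiplier for sector j is the column-j sum of the Leontief inverse (I − A)⁻¹ = adj(I−A) / det(I−A).
Column 1 of adj(I−A): (0.9000, 0.3750, 0.0500); det(I−A) = 0.6575.
m_1 = (0.9000 + 0.3750 + 0.0500) / 0.6575 = 1.325 / 0.6575 ≈ 2.0152.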